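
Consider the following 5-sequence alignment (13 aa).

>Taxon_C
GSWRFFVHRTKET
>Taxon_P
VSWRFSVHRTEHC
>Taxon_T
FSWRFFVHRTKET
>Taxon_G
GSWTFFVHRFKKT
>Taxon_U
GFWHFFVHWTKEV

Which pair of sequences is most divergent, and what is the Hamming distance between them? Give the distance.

8

Pairwise Hamming distances:
  Taxon_C vs Taxon_P: 5
  Taxon_C vs Taxon_T: 1
  Taxon_C vs Taxon_G: 3
  Taxon_C vs Taxon_U: 4
  Taxon_P vs Taxon_T: 5
  Taxon_P vs Taxon_G: 7
  Taxon_P vs Taxon_U: 8
  Taxon_T vs Taxon_G: 4
  Taxon_T vs Taxon_U: 5
  Taxon_G vs Taxon_U: 6
The largest is 8, between Taxon_P and Taxon_U.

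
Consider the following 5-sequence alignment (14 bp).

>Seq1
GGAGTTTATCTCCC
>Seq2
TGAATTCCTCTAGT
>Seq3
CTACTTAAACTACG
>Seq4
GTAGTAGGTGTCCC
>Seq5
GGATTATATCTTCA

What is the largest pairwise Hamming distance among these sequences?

10

Pairwise Hamming distances:
  Seq1 vs Seq2: 7
  Seq1 vs Seq3: 7
  Seq1 vs Seq4: 5
  Seq1 vs Seq5: 4
  Seq2 vs Seq3: 8
  Seq2 vs Seq4: 10
  Seq2 vs Seq5: 8
  Seq3 vs Seq4: 9
  Seq3 vs Seq5: 8
  Seq4 vs Seq5: 7
The largest is 10, between Seq2 and Seq4.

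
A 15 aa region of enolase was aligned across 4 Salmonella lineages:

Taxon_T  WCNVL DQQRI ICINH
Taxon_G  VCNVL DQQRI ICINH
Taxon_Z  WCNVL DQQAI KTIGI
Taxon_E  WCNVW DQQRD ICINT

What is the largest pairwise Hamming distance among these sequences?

7

Pairwise Hamming distances:
  Taxon_T vs Taxon_G: 1
  Taxon_T vs Taxon_Z: 5
  Taxon_T vs Taxon_E: 3
  Taxon_G vs Taxon_Z: 6
  Taxon_G vs Taxon_E: 4
  Taxon_Z vs Taxon_E: 7
The largest is 7, between Taxon_Z and Taxon_E.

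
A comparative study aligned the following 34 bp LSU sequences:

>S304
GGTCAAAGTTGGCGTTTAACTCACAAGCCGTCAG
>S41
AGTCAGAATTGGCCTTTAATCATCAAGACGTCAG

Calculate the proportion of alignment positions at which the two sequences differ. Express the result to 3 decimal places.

0.265

Mismatches occur at site 1 (G↔A), site 6 (A↔G), site 8 (G↔A), site 14 (G↔C), site 20 (C↔T), site 21 (T↔C), site 22 (C↔A), site 23 (A↔T), site 28 (C↔A).
There are 9 differences over 34 sites, so p = 9/34 = 0.265.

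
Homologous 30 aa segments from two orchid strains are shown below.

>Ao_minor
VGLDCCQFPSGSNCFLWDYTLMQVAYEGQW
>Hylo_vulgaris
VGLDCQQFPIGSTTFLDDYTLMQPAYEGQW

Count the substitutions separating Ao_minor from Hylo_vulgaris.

The sequences differ at positions 6 (C/Q), 10 (S/I), 13 (N/T), 14 (C/T), 17 (W/D), 24 (V/P).
That gives 6 mismatches out of 30 aligned sites, so the Hamming distance is 6.

6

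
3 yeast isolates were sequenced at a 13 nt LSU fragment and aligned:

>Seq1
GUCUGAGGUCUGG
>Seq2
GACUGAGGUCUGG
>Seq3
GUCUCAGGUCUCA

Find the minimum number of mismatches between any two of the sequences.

1

Pairwise Hamming distances:
  Seq1 vs Seq2: 1
  Seq1 vs Seq3: 3
  Seq2 vs Seq3: 4
The smallest is 1, between Seq1 and Seq2.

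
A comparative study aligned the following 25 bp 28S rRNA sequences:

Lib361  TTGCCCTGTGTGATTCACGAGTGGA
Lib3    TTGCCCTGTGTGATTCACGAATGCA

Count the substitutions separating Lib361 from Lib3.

2

Mismatches occur at site 21 (G→A), site 24 (G→C).
That gives 2 mismatches out of 25 aligned sites, so the Hamming distance is 2.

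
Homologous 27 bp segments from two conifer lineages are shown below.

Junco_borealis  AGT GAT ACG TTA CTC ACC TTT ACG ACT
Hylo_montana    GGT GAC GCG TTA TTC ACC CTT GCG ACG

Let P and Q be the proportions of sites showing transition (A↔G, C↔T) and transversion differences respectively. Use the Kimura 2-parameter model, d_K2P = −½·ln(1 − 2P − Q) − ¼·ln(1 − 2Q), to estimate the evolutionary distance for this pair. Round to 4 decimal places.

0.3476

Differing sites — 1:A/G (Ti); 6:T/C (Ti); 7:A/G (Ti); 13:C/T (Ti); 19:T/C (Ti); 22:A/G (Ti); 27:T/G (Tv).
Of the 7 differences, 6 transitions and 1 transversion over 27 sites: P = 6/27 = 0.222222, Q = 1/27 = 0.037037.
d = −0.5·ln(0.518519) − 0.25·ln(0.925926) = −0.5·(-0.656779) − 0.25·(-0.076961) = 0.3476.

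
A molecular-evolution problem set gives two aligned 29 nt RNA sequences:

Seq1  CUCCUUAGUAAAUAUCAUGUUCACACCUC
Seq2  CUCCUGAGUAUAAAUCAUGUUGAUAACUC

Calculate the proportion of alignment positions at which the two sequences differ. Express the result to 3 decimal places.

0.207

The sequences differ at positions 6 (U/G), 11 (A/U), 13 (U/A), 22 (C/G), 24 (C/U), 26 (C/A).
There are 6 differences over 29 sites, so p = 6/29 = 0.207.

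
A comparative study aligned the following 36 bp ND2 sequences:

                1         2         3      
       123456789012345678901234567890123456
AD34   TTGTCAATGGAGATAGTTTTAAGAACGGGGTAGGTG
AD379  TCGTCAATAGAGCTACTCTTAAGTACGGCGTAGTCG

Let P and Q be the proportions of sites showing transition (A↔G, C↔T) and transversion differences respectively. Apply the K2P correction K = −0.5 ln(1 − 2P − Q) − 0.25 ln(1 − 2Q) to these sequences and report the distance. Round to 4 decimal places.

Mismatches occur at site 2 (T/C, transition), site 9 (G/A, transition), site 13 (A/C, transversion), site 16 (G/C, transversion), site 18 (T/C, transition), site 24 (A/T, transversion), site 29 (G/C, transversion), site 34 (G/T, transversion), site 35 (T/C, transition).
Of the 9 differences, 4 transitions and 5 transversions over 36 sites: P = 4/36 = 0.111111, Q = 5/36 = 0.138889.
d = −0.5·ln(0.638889) − 0.25·ln(0.722222) = −0.5·(-0.448025) − 0.25·(-0.325423) = 0.3054.

0.3054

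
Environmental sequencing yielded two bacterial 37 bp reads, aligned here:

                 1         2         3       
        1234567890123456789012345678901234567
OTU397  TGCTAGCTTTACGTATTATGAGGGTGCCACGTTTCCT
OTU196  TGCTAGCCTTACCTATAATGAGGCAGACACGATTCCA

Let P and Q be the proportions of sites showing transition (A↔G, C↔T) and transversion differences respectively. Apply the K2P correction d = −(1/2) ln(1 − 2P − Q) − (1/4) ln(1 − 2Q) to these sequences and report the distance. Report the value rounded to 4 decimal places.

0.2582

Mismatches occur at site 8 (T↔C, transition), site 13 (G↔C, transversion), site 17 (T↔A, transversion), site 24 (G↔C, transversion), site 25 (T↔A, transversion), site 27 (C↔A, transversion), site 32 (T↔A, transversion), site 37 (T↔A, transversion).
Of the 8 differences, 1 transition and 7 transversions over 37 sites: P = 1/37 = 0.027027, Q = 7/37 = 0.189189.
d = −0.5·ln(0.756757) − 0.25·ln(0.621622) = −0.5·(-0.278713) − 0.25·(-0.475423) = 0.2582.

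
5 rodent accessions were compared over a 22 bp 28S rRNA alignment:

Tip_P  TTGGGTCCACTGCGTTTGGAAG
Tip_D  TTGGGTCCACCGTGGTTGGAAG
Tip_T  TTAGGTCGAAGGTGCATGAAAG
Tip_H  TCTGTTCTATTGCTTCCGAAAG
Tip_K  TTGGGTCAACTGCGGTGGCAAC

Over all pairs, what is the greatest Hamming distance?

Pairwise Hamming distances:
  Tip_P vs Tip_D: 3
  Tip_P vs Tip_T: 8
  Tip_P vs Tip_H: 9
  Tip_P vs Tip_K: 5
  Tip_D vs Tip_T: 7
  Tip_D vs Tip_H: 12
  Tip_D vs Tip_K: 6
  Tip_T vs Tip_H: 11
  Tip_T vs Tip_K: 10
  Tip_H vs Tip_K: 11
The largest is 12, between Tip_D and Tip_H.

12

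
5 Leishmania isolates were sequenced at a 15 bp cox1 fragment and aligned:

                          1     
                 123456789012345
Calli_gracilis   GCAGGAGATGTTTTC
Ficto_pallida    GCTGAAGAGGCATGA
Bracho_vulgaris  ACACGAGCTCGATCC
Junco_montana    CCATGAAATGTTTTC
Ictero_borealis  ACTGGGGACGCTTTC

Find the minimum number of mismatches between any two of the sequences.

Pairwise Hamming distances:
  Calli_gracilis vs Ficto_pallida: 7
  Calli_gracilis vs Bracho_vulgaris: 7
  Calli_gracilis vs Junco_montana: 3
  Calli_gracilis vs Ictero_borealis: 5
  Ficto_pallida vs Bracho_vulgaris: 10
  Ficto_pallida vs Junco_montana: 10
  Ficto_pallida vs Ictero_borealis: 7
  Bracho_vulgaris vs Junco_montana: 8
  Bracho_vulgaris vs Ictero_borealis: 9
  Junco_montana vs Ictero_borealis: 7
The smallest is 3, between Calli_gracilis and Junco_montana.

3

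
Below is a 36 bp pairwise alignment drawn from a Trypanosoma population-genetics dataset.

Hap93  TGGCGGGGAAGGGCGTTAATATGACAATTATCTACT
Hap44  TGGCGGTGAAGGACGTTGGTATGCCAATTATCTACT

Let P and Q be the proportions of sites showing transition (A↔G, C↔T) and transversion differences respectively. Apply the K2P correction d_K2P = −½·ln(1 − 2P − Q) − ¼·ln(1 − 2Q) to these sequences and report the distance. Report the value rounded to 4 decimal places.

Mismatches occur at site 7 (G↔T, transversion), site 13 (G↔A, transition), site 18 (A↔G, transition), site 19 (A↔G, transition), site 24 (A↔C, transversion).
Of the 5 differences, 3 transitions and 2 transversions over 36 sites: P = 3/36 = 0.083333, Q = 2/36 = 0.055556.
d = −0.5·ln(0.777778) − 0.25·ln(0.888888) = −0.5·(-0.251314) − 0.25·(-0.117784) = 0.1551.

0.1551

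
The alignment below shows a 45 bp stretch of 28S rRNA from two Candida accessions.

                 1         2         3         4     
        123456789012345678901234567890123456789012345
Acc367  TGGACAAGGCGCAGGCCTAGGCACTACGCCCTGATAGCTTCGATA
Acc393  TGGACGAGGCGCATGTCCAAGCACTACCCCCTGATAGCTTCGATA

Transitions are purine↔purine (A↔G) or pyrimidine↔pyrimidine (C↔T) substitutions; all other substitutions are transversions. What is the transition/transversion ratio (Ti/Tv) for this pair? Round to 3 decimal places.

2.000

The sequences differ at positions 6 (A/G, transition), 14 (G/T, transversion), 16 (C/T, transition), 18 (T/C, transition), 20 (G/A, transition), 28 (G/C, transversion).
Of the 6 differences, 4 transitions and 2 transversions, so Ti/Tv = 4/2 = 2.000.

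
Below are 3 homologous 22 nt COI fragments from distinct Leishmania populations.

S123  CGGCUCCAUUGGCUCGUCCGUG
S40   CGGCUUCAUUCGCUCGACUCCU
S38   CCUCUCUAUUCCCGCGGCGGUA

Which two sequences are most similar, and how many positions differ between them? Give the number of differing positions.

Pairwise Hamming distances:
  S123 vs S40: 7
  S123 vs S38: 9
  S40 vs S38: 11
The smallest is 7, between S123 and S40.

7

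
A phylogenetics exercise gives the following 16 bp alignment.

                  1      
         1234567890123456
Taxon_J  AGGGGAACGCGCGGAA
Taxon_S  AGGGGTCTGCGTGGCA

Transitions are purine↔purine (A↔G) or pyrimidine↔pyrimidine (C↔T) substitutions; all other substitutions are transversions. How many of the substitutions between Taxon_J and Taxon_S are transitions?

Mismatches occur at site 6 (A↔T, transversion), site 7 (A↔C, transversion), site 8 (C↔T, transition), site 12 (C↔T, transition), site 15 (A↔C, transversion).
Of the 5 differences, 2 transitions and 3 transversions, so the answer is 2.

2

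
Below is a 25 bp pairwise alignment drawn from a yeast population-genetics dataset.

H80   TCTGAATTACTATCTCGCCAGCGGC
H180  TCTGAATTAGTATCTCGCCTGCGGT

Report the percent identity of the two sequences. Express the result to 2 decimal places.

88.00%

Mismatches occur at site 10 (C↔G), site 20 (A↔T), site 25 (C↔T).
22 of the 25 sites match, so the percent identity is 22/25 × 100 = 88.00%.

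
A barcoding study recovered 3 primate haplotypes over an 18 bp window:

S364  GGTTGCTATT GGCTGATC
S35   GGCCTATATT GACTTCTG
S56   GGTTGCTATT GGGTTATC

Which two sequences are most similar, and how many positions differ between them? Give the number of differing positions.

Pairwise Hamming distances:
  S364 vs S35: 8
  S364 vs S56: 2
  S35 vs S56: 8
The smallest is 2, between S364 and S56.

2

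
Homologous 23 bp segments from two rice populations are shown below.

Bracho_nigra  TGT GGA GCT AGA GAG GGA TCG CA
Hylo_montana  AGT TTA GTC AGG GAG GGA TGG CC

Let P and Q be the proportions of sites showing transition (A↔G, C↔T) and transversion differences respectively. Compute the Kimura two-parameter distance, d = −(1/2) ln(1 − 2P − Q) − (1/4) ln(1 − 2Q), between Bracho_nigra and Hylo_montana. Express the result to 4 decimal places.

0.4679

Mismatches occur at site 1 (T↔A, transversion), site 4 (G↔T, transversion), site 5 (G↔T, transversion), site 8 (C↔T, transition), site 9 (T↔C, transition), site 12 (A↔G, transition), site 20 (C↔G, transversion), site 23 (A↔C, transversion).
Of the 8 differences, 3 transitions and 5 transversions over 23 sites: P = 3/23 = 0.130435, Q = 5/23 = 0.217391.
d = −0.5·ln(0.521739) − 0.25·ln(0.565218) = −0.5·(-0.650588) − 0.25·(-0.570544) = 0.4679.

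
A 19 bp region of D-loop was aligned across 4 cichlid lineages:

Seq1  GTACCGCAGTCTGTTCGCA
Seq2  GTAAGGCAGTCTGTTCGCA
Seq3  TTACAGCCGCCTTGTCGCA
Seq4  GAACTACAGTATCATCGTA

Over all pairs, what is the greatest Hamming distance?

10

Pairwise Hamming distances:
  Seq1 vs Seq2: 2
  Seq1 vs Seq3: 6
  Seq1 vs Seq4: 7
  Seq2 vs Seq3: 7
  Seq2 vs Seq4: 8
  Seq3 vs Seq4: 10
The largest is 10, between Seq3 and Seq4.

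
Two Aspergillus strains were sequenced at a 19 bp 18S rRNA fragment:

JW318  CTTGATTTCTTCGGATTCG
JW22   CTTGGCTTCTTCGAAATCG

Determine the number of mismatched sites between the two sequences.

The sequences differ at positions 5 (A/G), 6 (T/C), 14 (G/A), 16 (T/A).
That gives 4 mismatches out of 19 aligned sites, so the Hamming distance is 4.

4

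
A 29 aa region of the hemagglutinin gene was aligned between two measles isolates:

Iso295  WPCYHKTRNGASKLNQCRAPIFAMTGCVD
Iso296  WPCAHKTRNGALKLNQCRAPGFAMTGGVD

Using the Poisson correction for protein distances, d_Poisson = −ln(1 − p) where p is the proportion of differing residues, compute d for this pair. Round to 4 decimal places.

0.1484

Differing sites — 4:Y/A; 12:S/L; 21:I/G; 27:C/G.
p = 4/29 = 0.137931.
d = −ln(1 − 0.137931) = −ln(0.862069) = 0.1484.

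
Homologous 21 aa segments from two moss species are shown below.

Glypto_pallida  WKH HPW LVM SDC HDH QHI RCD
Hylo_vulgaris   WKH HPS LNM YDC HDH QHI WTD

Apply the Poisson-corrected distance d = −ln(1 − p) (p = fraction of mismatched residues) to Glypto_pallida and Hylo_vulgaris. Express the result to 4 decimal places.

0.2719

Differing sites — 6:W/S; 8:V/N; 10:S/Y; 19:R/W; 20:C/T.
p = 5/21 = 0.238095.
d = −ln(1 − 0.238095) = −ln(0.761905) = 0.2719.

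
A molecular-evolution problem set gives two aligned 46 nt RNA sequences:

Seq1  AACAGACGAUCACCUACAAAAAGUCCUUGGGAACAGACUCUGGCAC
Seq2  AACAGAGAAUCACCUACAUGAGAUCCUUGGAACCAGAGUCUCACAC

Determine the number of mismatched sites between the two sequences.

11

Differing sites — 7:C/G; 8:G/A; 19:A/U; 20:A/G; 22:A/G; 23:G/A; 31:G/A; 33:A/C; 38:C/G; 42:G/C; 43:G/A.
That gives 11 mismatches out of 46 aligned sites, so the Hamming distance is 11.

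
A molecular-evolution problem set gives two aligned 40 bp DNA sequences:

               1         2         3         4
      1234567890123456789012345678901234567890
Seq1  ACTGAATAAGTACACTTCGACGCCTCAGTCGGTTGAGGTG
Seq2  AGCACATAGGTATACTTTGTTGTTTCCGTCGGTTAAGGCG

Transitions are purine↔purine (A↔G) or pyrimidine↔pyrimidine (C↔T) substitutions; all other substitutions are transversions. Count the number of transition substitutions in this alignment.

10

Mismatches occur at site 2 (C/G, transversion), site 3 (T/C, transition), site 4 (G/A, transition), site 5 (A/C, transversion), site 9 (A/G, transition), site 13 (C/T, transition), site 18 (C/T, transition), site 20 (A/T, transversion), site 21 (C/T, transition), site 23 (C/T, transition), site 24 (C/T, transition), site 27 (A/C, transversion), site 35 (G/A, transition), site 39 (T/C, transition).
Of the 14 differences, 10 transitions and 4 transversions, so the answer is 10.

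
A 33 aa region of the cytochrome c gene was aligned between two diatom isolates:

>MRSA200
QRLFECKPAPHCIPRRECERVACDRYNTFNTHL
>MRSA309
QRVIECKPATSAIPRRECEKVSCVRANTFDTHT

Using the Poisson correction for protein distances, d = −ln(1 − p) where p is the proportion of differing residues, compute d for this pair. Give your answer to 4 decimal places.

Mismatches occur at site 3 (L/V), site 4 (F/I), site 10 (P/T), site 11 (H/S), site 12 (C/A), site 20 (R/K), site 22 (A/S), site 24 (D/V), site 26 (Y/A), site 30 (N/D), site 33 (L/T).
p = 11/33 = 0.333333.
d = −ln(1 − 0.333333) = −ln(0.666667) = 0.4055.

0.4055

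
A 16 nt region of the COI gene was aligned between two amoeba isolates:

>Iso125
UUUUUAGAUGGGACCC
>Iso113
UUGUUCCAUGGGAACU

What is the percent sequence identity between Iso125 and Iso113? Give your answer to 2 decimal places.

68.75%

Mismatches occur at site 3 (U→G), site 6 (A→C), site 7 (G→C), site 14 (C→A), site 16 (C→U).
11 of the 16 sites match, so the percent identity is 11/16 × 100 = 68.75%.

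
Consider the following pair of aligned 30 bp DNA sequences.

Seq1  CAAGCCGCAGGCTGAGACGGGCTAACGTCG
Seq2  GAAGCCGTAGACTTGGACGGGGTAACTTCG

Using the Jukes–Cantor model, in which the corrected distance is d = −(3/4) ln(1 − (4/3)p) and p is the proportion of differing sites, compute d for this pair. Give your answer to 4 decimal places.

0.2795

Differing sites — 1:C/G; 8:C/T; 11:G/A; 14:G/T; 15:A/G; 22:C/G; 27:G/T.
p = 7/30 = 0.233333.
d = −0.75 · ln(1 − (4/3)·0.233333) = −0.75 · ln(0.688889) = −0.75 · (-0.372675) = 0.2795.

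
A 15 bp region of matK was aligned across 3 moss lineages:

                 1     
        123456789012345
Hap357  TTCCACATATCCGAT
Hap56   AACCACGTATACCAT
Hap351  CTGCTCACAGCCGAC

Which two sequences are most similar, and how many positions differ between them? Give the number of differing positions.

Pairwise Hamming distances:
  Hap357 vs Hap56: 5
  Hap357 vs Hap351: 6
  Hap56 vs Hap351: 10
The smallest is 5, between Hap357 and Hap56.

5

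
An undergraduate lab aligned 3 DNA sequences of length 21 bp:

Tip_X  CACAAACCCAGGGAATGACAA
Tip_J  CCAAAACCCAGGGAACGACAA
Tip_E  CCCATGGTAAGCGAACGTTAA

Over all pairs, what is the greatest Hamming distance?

Pairwise Hamming distances:
  Tip_X vs Tip_J: 3
  Tip_X vs Tip_E: 10
  Tip_J vs Tip_E: 9
The largest is 10, between Tip_X and Tip_E.

10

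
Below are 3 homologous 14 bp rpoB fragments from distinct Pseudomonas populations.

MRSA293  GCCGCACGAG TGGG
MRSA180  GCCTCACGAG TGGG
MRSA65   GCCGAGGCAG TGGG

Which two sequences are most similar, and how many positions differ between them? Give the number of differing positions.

1

Pairwise Hamming distances:
  MRSA293 vs MRSA180: 1
  MRSA293 vs MRSA65: 4
  MRSA180 vs MRSA65: 5
The smallest is 1, between MRSA293 and MRSA180.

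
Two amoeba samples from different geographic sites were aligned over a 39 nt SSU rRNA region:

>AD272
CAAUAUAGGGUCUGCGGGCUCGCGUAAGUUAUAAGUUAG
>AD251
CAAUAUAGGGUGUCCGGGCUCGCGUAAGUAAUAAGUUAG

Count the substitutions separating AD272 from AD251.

The sequences differ at positions 12 (C/G), 14 (G/C), 30 (U/A).
That gives 3 mismatches out of 39 aligned sites, so the Hamming distance is 3.

3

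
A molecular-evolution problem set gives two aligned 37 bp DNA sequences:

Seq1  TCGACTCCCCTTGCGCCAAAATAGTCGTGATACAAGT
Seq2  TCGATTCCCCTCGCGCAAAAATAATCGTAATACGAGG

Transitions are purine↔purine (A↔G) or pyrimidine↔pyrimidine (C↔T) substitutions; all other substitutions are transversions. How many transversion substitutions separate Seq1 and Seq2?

2

Differing sites — 5:C/T (Ti); 12:T/C (Ti); 17:C/A (Tv); 24:G/A (Ti); 29:G/A (Ti); 34:A/G (Ti); 37:T/G (Tv).
Of the 7 differences, 5 transitions and 2 transversions, so the answer is 2.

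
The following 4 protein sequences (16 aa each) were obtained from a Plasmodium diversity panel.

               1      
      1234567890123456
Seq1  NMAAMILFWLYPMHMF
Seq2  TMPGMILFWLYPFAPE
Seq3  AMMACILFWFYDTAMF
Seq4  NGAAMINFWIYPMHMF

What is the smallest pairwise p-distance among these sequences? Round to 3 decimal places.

0.188

Pairwise Hamming distances:
  Seq1 vs Seq2: 7
  Seq1 vs Seq3: 7
  Seq1 vs Seq4: 3
  Seq2 vs Seq3: 9
  Seq2 vs Seq4: 10
  Seq3 vs Seq4: 9
The smallest is 3 mismatches, between Seq1 and Seq4; p = 3/16 = 0.188.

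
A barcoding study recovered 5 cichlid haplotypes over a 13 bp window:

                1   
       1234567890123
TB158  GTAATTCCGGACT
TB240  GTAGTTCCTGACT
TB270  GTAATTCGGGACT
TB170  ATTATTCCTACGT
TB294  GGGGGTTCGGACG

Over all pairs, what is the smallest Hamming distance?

Pairwise Hamming distances:
  TB158 vs TB240: 2
  TB158 vs TB270: 1
  TB158 vs TB170: 6
  TB158 vs TB294: 6
  TB240 vs TB270: 3
  TB240 vs TB170: 6
  TB240 vs TB294: 6
  TB270 vs TB170: 7
  TB270 vs TB294: 7
  TB170 vs TB294: 11
The smallest is 1, between TB158 and TB270.

1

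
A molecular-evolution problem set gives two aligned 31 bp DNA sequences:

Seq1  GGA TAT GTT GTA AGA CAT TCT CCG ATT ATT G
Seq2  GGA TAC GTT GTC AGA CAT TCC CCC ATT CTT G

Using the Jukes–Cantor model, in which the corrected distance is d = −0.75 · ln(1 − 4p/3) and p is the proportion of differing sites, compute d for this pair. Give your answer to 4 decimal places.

Mismatches occur at site 6 (T↔C), site 12 (A↔C), site 21 (T↔C), site 24 (G↔C), site 28 (A↔C).
p = 5/31 = 0.161290.
d = −0.75 · ln(1 − (4/3)·0.161290) = −0.75 · ln(0.784947) = −0.75 · (-0.242139) = 0.1816.

0.1816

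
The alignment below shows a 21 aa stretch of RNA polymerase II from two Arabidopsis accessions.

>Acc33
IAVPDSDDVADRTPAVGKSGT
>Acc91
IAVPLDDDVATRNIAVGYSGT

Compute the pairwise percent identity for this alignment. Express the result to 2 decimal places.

Mismatches occur at site 5 (D↔L), site 6 (S↔D), site 11 (D↔T), site 13 (T↔N), site 14 (P↔I), site 18 (K↔Y).
15 of the 21 sites match, so the percent identity is 15/21 × 100 = 71.43%.

71.43%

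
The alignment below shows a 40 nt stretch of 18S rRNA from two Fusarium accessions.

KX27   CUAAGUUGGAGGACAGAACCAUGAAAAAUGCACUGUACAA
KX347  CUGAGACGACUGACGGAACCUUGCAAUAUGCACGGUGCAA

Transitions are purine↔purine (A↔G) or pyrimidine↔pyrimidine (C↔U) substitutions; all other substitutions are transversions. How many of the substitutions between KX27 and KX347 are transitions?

5

Mismatches occur at site 3 (A→G, transition), site 6 (U→A, transversion), site 7 (U→C, transition), site 9 (G→A, transition), site 10 (A→C, transversion), site 11 (G→U, transversion), site 15 (A→G, transition), site 21 (A→U, transversion), site 24 (A→C, transversion), site 27 (A→U, transversion), site 34 (U→G, transversion), site 37 (A→G, transition).
Of the 12 differences, 5 transitions and 7 transversions, so the answer is 5.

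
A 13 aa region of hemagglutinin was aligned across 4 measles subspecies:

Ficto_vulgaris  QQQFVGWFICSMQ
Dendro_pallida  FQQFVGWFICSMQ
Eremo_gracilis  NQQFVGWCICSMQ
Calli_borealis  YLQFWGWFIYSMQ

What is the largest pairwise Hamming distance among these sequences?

Pairwise Hamming distances:
  Ficto_vulgaris vs Dendro_pallida: 1
  Ficto_vulgaris vs Eremo_gracilis: 2
  Ficto_vulgaris vs Calli_borealis: 4
  Dendro_pallida vs Eremo_gracilis: 2
  Dendro_pallida vs Calli_borealis: 4
  Eremo_gracilis vs Calli_borealis: 5
The largest is 5, between Eremo_gracilis and Calli_borealis.

5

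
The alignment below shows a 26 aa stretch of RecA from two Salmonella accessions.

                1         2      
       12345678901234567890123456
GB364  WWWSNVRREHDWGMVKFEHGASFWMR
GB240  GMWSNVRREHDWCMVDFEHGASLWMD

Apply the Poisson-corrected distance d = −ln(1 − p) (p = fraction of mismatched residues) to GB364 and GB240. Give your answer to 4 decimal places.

Differing sites — 1:W/G; 2:W/M; 13:G/C; 16:K/D; 23:F/L; 26:R/D.
p = 6/26 = 0.230769.
d = −ln(1 − 0.230769) = −ln(0.769231) = 0.2624.

0.2624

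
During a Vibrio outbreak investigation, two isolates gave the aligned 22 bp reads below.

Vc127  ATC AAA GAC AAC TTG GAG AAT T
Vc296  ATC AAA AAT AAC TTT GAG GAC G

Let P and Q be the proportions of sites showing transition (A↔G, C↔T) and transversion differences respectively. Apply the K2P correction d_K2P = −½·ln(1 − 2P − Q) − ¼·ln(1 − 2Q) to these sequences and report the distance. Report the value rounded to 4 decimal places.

The sequences differ at positions 7 (G/A, transition), 9 (C/T, transition), 15 (G/T, transversion), 19 (A/G, transition), 21 (T/C, transition), 22 (T/G, transversion).
Of the 6 differences, 4 transitions and 2 transversions over 22 sites: P = 4/22 = 0.181818, Q = 2/22 = 0.090909.
d = −0.5·ln(0.545455) − 0.25·ln(0.818182) = −0.5·(-0.606135) − 0.25·(-0.200670) = 0.3532.

0.3532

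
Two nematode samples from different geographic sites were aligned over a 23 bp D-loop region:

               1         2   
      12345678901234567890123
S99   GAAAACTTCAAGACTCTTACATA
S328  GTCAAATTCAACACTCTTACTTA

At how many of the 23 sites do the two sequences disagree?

Differing sites — 2:A/T; 3:A/C; 6:C/A; 12:G/C; 21:A/T.
That gives 5 mismatches out of 23 aligned sites, so the Hamming distance is 5.

5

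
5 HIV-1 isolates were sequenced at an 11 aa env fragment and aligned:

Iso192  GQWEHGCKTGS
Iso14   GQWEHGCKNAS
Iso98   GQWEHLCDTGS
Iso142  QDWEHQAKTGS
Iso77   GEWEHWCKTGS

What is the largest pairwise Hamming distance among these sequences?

6

Pairwise Hamming distances:
  Iso192 vs Iso14: 2
  Iso192 vs Iso98: 2
  Iso192 vs Iso142: 4
  Iso192 vs Iso77: 2
  Iso14 vs Iso98: 4
  Iso14 vs Iso142: 6
  Iso14 vs Iso77: 4
  Iso98 vs Iso142: 5
  Iso98 vs Iso77: 3
  Iso142 vs Iso77: 4
The largest is 6, between Iso14 and Iso142.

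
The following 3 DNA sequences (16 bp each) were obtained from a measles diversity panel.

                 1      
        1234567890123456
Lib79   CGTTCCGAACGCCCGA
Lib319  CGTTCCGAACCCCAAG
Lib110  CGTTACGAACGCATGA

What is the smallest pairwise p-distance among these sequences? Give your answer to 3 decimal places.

0.188

Pairwise Hamming distances:
  Lib79 vs Lib319: 4
  Lib79 vs Lib110: 3
  Lib319 vs Lib110: 6
The smallest is 3 mismatches, between Lib79 and Lib110; p = 3/16 = 0.188.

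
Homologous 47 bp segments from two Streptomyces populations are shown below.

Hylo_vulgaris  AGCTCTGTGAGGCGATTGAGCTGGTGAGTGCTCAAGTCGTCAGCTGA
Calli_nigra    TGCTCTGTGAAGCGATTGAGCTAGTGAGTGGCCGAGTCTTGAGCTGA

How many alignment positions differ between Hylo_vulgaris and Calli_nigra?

The sequences differ at positions 1 (A/T), 11 (G/A), 23 (G/A), 31 (C/G), 32 (T/C), 34 (A/G), 39 (G/T), 41 (C/G).
That gives 8 mismatches out of 47 aligned sites, so the Hamming distance is 8.

8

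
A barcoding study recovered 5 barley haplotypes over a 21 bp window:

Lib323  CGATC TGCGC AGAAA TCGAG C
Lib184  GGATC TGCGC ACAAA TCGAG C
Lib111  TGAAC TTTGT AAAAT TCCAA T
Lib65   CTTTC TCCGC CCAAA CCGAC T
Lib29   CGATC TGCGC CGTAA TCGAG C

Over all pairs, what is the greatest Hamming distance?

Pairwise Hamming distances:
  Lib323 vs Lib184: 2
  Lib323 vs Lib111: 10
  Lib323 vs Lib65: 8
  Lib323 vs Lib29: 2
  Lib184 vs Lib111: 10
  Lib184 vs Lib65: 8
  Lib184 vs Lib29: 4
  Lib111 vs Lib65: 13
  Lib111 vs Lib29: 12
  Lib65 vs Lib29: 8
The largest is 13, between Lib111 and Lib65.

13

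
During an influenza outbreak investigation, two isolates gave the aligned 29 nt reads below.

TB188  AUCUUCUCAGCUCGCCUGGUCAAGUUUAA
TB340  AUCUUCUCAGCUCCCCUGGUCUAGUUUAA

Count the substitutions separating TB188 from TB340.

Mismatches occur at site 14 (G→C), site 22 (A→U).
That gives 2 mismatches out of 29 aligned sites, so the Hamming distance is 2.

2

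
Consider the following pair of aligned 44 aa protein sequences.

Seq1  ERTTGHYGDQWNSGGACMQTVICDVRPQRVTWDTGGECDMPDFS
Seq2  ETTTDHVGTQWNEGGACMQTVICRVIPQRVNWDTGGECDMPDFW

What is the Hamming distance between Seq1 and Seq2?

9

Differing sites — 2:R/T; 5:G/D; 7:Y/V; 9:D/T; 13:S/E; 24:D/R; 26:R/I; 31:T/N; 44:S/W.
That gives 9 mismatches out of 44 aligned sites, so the Hamming distance is 9.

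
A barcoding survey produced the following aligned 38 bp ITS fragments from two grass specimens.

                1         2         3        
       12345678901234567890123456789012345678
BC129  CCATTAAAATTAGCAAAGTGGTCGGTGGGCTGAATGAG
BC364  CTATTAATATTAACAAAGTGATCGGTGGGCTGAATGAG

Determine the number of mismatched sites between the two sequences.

Differing sites — 2:C/T; 8:A/T; 13:G/A; 21:G/A.
That gives 4 mismatches out of 38 aligned sites, so the Hamming distance is 4.

4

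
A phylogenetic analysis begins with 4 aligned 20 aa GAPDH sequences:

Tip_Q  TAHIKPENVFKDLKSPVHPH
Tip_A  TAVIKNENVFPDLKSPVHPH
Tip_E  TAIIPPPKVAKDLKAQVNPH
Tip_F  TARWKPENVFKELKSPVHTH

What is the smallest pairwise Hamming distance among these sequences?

Pairwise Hamming distances:
  Tip_Q vs Tip_A: 3
  Tip_Q vs Tip_E: 8
  Tip_Q vs Tip_F: 4
  Tip_A vs Tip_E: 10
  Tip_A vs Tip_F: 6
  Tip_E vs Tip_F: 11
The smallest is 3, between Tip_Q and Tip_A.

3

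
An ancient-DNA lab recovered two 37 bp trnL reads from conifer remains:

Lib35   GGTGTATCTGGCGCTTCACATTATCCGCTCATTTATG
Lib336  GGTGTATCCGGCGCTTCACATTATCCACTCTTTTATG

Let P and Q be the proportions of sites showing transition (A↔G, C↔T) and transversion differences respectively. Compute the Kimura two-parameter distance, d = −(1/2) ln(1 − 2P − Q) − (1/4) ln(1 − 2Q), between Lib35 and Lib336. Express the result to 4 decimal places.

0.0865

Mismatches occur at site 9 (T→C, transition), site 27 (G→A, transition), site 31 (A→T, transversion).
Of the 3 differences, 2 transitions and 1 transversion over 37 sites: P = 2/37 = 0.054054, Q = 1/37 = 0.027027.
d = −0.5·ln(0.864865) − 0.25·ln(0.945946) = −0.5·(-0.145182) − 0.25·(-0.055570) = 0.0865.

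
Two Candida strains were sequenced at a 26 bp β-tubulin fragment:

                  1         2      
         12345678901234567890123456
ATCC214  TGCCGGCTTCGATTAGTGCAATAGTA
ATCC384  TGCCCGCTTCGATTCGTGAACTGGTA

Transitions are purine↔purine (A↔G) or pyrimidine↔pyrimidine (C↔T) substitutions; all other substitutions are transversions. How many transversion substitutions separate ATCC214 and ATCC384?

4

Mismatches occur at site 5 (G↔C, transversion), site 15 (A↔C, transversion), site 19 (C↔A, transversion), site 21 (A↔C, transversion), site 23 (A↔G, transition).
Of the 5 differences, 1 transition and 4 transversions, so the answer is 4.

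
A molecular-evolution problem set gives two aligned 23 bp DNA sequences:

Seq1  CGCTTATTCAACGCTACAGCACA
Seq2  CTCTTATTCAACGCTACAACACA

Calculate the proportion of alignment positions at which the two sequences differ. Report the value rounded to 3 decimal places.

0.087

Differing sites — 2:G/T; 19:G/A.
There are 2 differences over 23 sites, so p = 2/23 = 0.087.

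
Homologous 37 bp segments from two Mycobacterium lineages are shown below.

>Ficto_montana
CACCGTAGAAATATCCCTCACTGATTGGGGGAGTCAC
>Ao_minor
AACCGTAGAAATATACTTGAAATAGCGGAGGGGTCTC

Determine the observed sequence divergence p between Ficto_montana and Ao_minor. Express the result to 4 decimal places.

0.3243

The sequences differ at positions 1 (C/A), 15 (C/A), 17 (C/T), 19 (C/G), 21 (C/A), 22 (T/A), 23 (G/T), 25 (T/G), 26 (T/C), 29 (G/A), 32 (A/G), 36 (A/T).
There are 12 differences over 37 sites, so p = 12/37 = 0.3243.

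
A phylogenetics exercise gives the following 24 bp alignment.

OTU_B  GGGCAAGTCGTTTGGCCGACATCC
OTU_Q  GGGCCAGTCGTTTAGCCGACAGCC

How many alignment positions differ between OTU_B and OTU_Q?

Differing sites — 5:A/C; 14:G/A; 22:T/G.
That gives 3 mismatches out of 24 aligned sites, so the Hamming distance is 3.

3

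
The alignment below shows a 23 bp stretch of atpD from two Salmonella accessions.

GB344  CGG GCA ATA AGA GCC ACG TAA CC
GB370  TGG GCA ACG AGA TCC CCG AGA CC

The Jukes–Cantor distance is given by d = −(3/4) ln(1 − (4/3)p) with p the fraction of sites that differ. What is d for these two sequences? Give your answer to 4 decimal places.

Differing sites — 1:C/T; 8:T/C; 9:A/G; 13:G/T; 16:A/C; 19:T/A; 20:A/G.
p = 7/23 = 0.304348.
d = −0.75 · ln(1 − (4/3)·0.304348) = −0.75 · ln(0.594203) = −0.75 · (-0.520534) = 0.3904.

0.3904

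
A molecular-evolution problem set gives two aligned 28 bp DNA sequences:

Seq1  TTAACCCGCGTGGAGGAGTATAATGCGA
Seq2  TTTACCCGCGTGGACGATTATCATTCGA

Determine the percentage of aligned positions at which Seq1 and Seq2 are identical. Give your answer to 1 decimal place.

82.1%

Differing sites — 3:A/T; 15:G/C; 18:G/T; 22:A/C; 25:G/T.
23 of the 28 sites match, so the percent identity is 23/28 × 100 = 82.1%.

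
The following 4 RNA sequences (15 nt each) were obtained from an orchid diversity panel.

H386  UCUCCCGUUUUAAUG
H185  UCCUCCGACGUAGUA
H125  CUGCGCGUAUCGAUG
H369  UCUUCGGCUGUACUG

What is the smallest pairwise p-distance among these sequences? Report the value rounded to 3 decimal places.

Pairwise Hamming distances:
  H386 vs H185: 7
  H386 vs H125: 7
  H386 vs H369: 5
  H185 vs H125: 12
  H185 vs H369: 6
  H125 vs H369: 12
The smallest is 5 mismatches, between H386 and H369; p = 5/15 = 0.333.

0.333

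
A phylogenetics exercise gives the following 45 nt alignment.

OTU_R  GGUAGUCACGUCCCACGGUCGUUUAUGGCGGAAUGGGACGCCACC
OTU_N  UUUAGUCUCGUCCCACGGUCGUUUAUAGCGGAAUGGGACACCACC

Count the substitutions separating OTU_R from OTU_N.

Mismatches occur at site 1 (G/U), site 2 (G/U), site 8 (A/U), site 27 (G/A), site 40 (G/A).
That gives 5 mismatches out of 45 aligned sites, so the Hamming distance is 5.

5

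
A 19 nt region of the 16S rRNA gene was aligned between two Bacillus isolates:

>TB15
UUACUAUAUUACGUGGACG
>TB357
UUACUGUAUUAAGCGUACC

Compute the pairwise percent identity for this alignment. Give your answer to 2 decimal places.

73.68%

Mismatches occur at site 6 (A↔G), site 12 (C↔A), site 14 (U↔C), site 16 (G↔U), site 19 (G↔C).
14 of the 19 sites match, so the percent identity is 14/19 × 100 = 73.68%.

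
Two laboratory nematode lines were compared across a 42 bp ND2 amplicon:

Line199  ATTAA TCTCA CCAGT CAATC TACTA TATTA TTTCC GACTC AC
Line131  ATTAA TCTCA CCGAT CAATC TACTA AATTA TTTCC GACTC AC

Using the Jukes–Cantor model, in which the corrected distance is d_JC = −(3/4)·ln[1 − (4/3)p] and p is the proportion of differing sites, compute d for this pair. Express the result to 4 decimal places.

Differing sites — 13:A/G; 14:G/A; 26:T/A.
p = 3/42 = 0.071429.
d = −0.75 · ln(1 − (4/3)·0.071429) = −0.75 · ln(0.904761) = −0.75 · (-0.100084) = 0.0751.

0.0751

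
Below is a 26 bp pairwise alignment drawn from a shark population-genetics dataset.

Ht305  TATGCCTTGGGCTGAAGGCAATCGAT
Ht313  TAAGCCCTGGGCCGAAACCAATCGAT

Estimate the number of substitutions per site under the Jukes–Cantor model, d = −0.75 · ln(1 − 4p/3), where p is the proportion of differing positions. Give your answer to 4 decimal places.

0.2222

Mismatches occur at site 3 (T↔A), site 7 (T↔C), site 13 (T↔C), site 17 (G↔A), site 18 (G↔C).
p = 5/26 = 0.192308.
d = −0.75 · ln(1 − (4/3)·0.192308) = −0.75 · ln(0.743589) = −0.75 · (-0.296267) = 0.2222.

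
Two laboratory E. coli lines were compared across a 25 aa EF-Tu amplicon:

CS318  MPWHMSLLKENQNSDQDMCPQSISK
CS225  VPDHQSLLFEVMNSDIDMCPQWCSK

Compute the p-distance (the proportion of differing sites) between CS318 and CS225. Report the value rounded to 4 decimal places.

Mismatches occur at site 1 (M/V), site 3 (W/D), site 5 (M/Q), site 9 (K/F), site 11 (N/V), site 12 (Q/M), site 16 (Q/I), site 22 (S/W), site 23 (I/C).
There are 9 differences over 25 sites, so p = 9/25 = 0.3600.

0.3600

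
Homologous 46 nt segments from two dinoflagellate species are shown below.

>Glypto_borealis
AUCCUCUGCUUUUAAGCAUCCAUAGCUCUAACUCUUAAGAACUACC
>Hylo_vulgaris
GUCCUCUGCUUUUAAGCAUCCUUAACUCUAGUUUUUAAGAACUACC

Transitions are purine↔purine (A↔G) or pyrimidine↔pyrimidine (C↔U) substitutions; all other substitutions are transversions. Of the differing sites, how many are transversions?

1

The sequences differ at positions 1 (A/G, transition), 22 (A/U, transversion), 25 (G/A, transition), 31 (A/G, transition), 32 (C/U, transition), 34 (C/U, transition).
Of the 6 differences, 5 transitions and 1 transversion, so the answer is 1.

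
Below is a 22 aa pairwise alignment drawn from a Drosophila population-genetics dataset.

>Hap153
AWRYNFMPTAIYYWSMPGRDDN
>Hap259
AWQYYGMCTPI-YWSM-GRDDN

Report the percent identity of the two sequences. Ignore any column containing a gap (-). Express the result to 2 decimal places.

75.00%

Excluding the 2 gap columns leaves 20 comparable sites.
Differing sites — 3:R/Q; 5:N/Y; 6:F/G; 8:P/C; 10:A/P.
15 of the 20 comparable sites match, so the percent identity is 15/20 × 100 = 75.00%.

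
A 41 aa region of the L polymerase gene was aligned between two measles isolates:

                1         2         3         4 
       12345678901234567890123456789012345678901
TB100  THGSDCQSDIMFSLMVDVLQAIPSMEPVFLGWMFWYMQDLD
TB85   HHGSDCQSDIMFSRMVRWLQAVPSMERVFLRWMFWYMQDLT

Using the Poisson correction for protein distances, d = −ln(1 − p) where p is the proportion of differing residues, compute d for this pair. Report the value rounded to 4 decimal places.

0.2171

The sequences differ at positions 1 (T/H), 14 (L/R), 17 (D/R), 18 (V/W), 22 (I/V), 27 (P/R), 31 (G/R), 41 (D/T).
p = 8/41 = 0.195122.
d = −ln(1 − 0.195122) = −ln(0.804878) = 0.2171.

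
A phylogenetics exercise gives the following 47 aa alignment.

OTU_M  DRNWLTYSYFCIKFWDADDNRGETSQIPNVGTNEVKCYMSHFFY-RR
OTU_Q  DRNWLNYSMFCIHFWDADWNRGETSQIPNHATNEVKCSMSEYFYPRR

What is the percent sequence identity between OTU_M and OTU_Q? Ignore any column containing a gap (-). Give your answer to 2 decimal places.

80.43%

Excluding the 1 gap column leaves 46 comparable sites.
The sequences differ at positions 6 (T/N), 9 (Y/M), 13 (K/H), 19 (D/W), 30 (V/H), 31 (G/A), 38 (Y/S), 41 (H/E), 42 (F/Y).
37 of the 46 comparable sites match, so the percent identity is 37/46 × 100 = 80.43%.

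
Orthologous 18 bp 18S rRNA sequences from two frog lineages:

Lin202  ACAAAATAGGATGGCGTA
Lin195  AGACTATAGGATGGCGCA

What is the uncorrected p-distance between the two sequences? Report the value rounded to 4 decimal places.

0.2222

The sequences differ at positions 2 (C/G), 4 (A/C), 5 (A/T), 17 (T/C).
There are 4 differences over 18 sites, so p = 4/18 = 0.2222.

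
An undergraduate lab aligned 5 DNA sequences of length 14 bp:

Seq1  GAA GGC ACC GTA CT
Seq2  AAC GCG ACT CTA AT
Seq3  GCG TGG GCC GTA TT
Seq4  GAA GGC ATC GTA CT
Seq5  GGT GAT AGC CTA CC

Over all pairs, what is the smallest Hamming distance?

Pairwise Hamming distances:
  Seq1 vs Seq2: 7
  Seq1 vs Seq3: 6
  Seq1 vs Seq4: 1
  Seq1 vs Seq5: 7
  Seq2 vs Seq3: 9
  Seq2 vs Seq4: 8
  Seq2 vs Seq5: 9
  Seq3 vs Seq4: 7
  Seq3 vs Seq5: 10
  Seq4 vs Seq5: 7
The smallest is 1, between Seq1 and Seq4.

1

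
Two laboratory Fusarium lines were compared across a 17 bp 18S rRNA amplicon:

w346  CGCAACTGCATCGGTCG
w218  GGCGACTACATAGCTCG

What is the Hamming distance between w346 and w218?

5

Differing sites — 1:C/G; 4:A/G; 8:G/A; 12:C/A; 14:G/C.
That gives 5 mismatches out of 17 aligned sites, so the Hamming distance is 5.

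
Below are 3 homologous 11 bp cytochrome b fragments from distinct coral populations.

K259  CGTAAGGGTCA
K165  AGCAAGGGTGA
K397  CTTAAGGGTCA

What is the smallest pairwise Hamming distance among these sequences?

Pairwise Hamming distances:
  K259 vs K165: 3
  K259 vs K397: 1
  K165 vs K397: 4
The smallest is 1, between K259 and K397.

1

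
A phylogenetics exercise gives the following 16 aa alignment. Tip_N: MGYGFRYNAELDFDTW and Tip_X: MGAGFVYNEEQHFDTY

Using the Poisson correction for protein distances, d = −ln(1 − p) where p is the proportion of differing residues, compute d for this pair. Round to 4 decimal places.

The sequences differ at positions 3 (Y/A), 6 (R/V), 9 (A/E), 11 (L/Q), 12 (D/H), 16 (W/Y).
p = 6/16 = 0.375000.
d = −ln(1 − 0.375000) = −ln(0.625000) = 0.4700.

0.4700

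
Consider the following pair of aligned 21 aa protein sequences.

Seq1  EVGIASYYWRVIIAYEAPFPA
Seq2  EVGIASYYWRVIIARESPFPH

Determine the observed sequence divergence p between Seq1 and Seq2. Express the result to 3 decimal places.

0.143

The sequences differ at positions 15 (Y/R), 17 (A/S), 21 (A/H).
There are 3 differences over 21 sites, so p = 3/21 = 0.143.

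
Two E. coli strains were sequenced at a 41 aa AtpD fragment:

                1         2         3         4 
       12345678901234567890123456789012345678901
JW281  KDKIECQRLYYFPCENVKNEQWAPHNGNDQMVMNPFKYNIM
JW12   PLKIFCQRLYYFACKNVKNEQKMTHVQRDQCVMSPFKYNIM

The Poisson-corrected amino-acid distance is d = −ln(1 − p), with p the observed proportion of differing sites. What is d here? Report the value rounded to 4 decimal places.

0.3814

Mismatches occur at site 1 (K↔P), site 2 (D↔L), site 5 (E↔F), site 13 (P↔A), site 15 (E↔K), site 22 (W↔K), site 23 (A↔M), site 24 (P↔T), site 26 (N↔V), site 27 (G↔Q), site 28 (N↔R), site 31 (M↔C), site 34 (N↔S).
p = 13/41 = 0.317073.
d = −ln(1 − 0.317073) = −ln(0.682927) = 0.3814.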